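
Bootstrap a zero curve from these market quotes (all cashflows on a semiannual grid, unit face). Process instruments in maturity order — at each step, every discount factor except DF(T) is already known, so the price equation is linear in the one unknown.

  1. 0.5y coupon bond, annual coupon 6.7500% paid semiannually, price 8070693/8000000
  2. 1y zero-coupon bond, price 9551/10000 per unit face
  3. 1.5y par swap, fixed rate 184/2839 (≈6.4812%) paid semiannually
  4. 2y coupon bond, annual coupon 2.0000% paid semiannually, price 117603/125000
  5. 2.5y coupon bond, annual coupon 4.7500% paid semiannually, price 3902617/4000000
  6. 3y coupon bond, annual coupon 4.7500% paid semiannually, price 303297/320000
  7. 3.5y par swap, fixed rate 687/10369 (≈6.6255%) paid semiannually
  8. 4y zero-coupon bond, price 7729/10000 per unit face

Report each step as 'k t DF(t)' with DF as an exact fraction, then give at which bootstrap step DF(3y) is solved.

step 1 [0.5y] bond c/2=27/800: DF=(8070693/8000000 − 27/800·(0))/(1+27/800) = 9759/10000 ≈ 0.975900
step 2 [1y] zero: DF = P = 9551/10000 ≈ 0.955100
step 3 [1.5y] swap r/2=92/2839: DF=(1 − 92/2839·(0.975900+0.955100))/(1+92/2839) = 227/250 ≈ 0.908000
step 4 [2y] bond c/2=1/100: DF=(117603/125000 − 1/100·(0.975900+0.955100+0.908000))/(1+1/100) = 4517/5000 ≈ 0.903400
step 5 [2.5y] bond c/2=19/800: DF=(3902617/4000000 − 19/800·(0.975900+0.955100+0.908000+0.903400))/(1+19/800) = 4331/5000 ≈ 0.866200
step 6 [3y] bond c/2=19/800: DF=(303297/320000 − 19/800·(0.975900+0.955100+0.908000+0.903400+0.866200))/(1+19/800) = 8189/10000 ≈ 0.818900
step 7 [3.5y] swap r/2=687/20738: DF=(1 − 687/20738·(0.975900+0.955100+0.908000+0.903400+0.866200+0.818900))/(1+687/20738) = 7939/10000 ≈ 0.793900
step 8 [4y] zero: DF = P = 7729/10000 ≈ 0.772900

1 1/2 9759/10000
2 1 9551/10000
3 3/2 227/250
4 2 4517/5000
5 5/2 4331/5000
6 3 8189/10000
7 7/2 7939/10000
8 4 7729/10000
DF(3y) is solved at step 6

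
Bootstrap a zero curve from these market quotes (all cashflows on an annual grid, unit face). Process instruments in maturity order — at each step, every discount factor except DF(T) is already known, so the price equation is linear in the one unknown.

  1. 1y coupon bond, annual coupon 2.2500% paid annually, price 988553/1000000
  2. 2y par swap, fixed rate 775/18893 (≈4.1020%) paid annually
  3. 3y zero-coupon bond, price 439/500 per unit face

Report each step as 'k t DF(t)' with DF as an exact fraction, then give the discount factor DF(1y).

1 1 2417/2500
2 2 369/400
3 3 439/500
DF(1y) = 2417/2500 ≈ 0.966800

step 1 [1y] bond c/1=9/400: DF=(988553/1000000 − 9/400·(0))/(1+9/400) = 2417/2500 ≈ 0.966800
step 2 [2y] swap r/1=775/18893: DF=(1 − 775/18893·(0.966800))/(1+775/18893) = 369/400 ≈ 0.922500
step 3 [3y] zero: DF = P = 439/500 ≈ 0.878000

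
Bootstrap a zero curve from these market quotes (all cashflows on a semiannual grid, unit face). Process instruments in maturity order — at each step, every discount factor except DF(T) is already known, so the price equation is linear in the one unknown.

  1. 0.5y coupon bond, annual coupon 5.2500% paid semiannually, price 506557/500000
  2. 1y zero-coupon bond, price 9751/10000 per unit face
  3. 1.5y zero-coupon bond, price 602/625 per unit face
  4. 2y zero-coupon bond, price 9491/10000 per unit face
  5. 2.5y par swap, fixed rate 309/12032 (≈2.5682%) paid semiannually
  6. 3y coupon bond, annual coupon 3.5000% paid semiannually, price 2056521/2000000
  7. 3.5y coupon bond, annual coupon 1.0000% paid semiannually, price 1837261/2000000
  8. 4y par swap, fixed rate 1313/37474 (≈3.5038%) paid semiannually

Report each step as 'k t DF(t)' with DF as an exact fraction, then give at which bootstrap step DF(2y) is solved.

1 1/2 617/625
2 1 9751/10000
3 3/2 602/625
4 2 9491/10000
5 5/2 4691/5000
6 3 4639/5000
7 7/2 1771/2000
8 4 8687/10000
DF(2y) is solved at step 4

step 1 [0.5y] bond c/2=21/800: DF=(506557/500000 − 21/800·(0))/(1+21/800) = 617/625 ≈ 0.987200
step 2 [1y] zero: DF = P = 9751/10000 ≈ 0.975100
step 3 [1.5y] zero: DF = P = 602/625 ≈ 0.963200
step 4 [2y] zero: DF = P = 9491/10000 ≈ 0.949100
step 5 [2.5y] swap r/2=309/24064: DF=(1 − 309/24064·(0.987200+0.975100+0.963200+0.949100))/(1+309/24064) = 4691/5000 ≈ 0.938200
step 6 [3y] bond c/2=7/400: DF=(2056521/2000000 − 7/400·(0.987200+0.975100+0.963200+0.949100+0.938200))/(1+7/400) = 4639/5000 ≈ 0.927800
step 7 [3.5y] bond c/2=1/200: DF=(1837261/2000000 − 1/200·(0.987200+0.975100+0.963200+0.949100+0.938200+0.927800))/(1+1/200) = 1771/2000 ≈ 0.885500
step 8 [4y] swap r/2=1313/74948: DF=(1 − 1313/74948·(0.987200+0.975100+0.963200+0.949100+0.938200+0.927800+0.885500))/(1+1313/74948) = 8687/10000 ≈ 0.868700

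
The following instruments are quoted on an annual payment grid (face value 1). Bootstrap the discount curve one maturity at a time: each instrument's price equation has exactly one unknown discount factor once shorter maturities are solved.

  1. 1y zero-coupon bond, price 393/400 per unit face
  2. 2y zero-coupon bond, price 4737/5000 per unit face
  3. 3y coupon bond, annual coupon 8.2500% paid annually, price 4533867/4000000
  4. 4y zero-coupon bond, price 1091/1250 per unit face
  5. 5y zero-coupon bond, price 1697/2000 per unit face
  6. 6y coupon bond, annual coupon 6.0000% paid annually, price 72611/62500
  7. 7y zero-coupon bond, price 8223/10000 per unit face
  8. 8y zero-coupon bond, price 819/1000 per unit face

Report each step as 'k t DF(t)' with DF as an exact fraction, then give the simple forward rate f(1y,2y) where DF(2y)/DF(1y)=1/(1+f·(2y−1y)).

step 1 [1y] zero: DF = P = 393/400 ≈ 0.982500
step 2 [2y] zero: DF = P = 4737/5000 ≈ 0.947400
step 3 [3y] bond c/1=33/400: DF=(4533867/4000000 − 33/400·(0.982500+0.947400))/(1+33/400) = 9/10 ≈ 0.900000
step 4 [4y] zero: DF = P = 1091/1250 ≈ 0.872800
step 5 [5y] zero: DF = P = 1697/2000 ≈ 0.848500
step 6 [6y] bond c/1=3/50: DF=(72611/62500 − 3/50·(0.982500+0.947400+0.900000+0.872800+0.848500))/(1+3/50) = 524/625 ≈ 0.838400
step 7 [7y] zero: DF = P = 8223/10000 ≈ 0.822300
step 8 [8y] zero: DF = P = 819/1000 ≈ 0.819000

1 1 393/400
2 2 4737/5000
3 3 9/10
4 4 1091/1250
5 5 1697/2000
6 6 524/625
7 7 8223/10000
8 8 819/1000
f(1y,2y) = ((393/400)/(4737/5000) − 1)/(1) = 117/3158 ≈ 3.7049%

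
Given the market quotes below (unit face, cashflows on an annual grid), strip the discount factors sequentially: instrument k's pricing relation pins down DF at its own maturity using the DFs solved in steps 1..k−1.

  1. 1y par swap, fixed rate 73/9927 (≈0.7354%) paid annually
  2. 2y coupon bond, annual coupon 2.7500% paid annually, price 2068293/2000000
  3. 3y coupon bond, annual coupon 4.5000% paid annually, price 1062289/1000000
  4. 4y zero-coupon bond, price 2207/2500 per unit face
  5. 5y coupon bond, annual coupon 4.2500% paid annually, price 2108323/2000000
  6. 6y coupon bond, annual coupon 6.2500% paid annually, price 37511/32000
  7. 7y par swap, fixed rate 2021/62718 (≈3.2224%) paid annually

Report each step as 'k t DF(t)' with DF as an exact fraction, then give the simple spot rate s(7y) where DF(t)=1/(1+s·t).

step 1 [1y] swap r/1=73/9927: DF=(1 − 73/9927·(0))/(1+73/9927) = 9927/10000 ≈ 0.992700
step 2 [2y] bond c/1=11/400: DF=(2068293/2000000 − 11/400·(0.992700))/(1+11/400) = 9799/10000 ≈ 0.979900
step 3 [3y] bond c/1=9/200: DF=(1062289/1000000 − 9/200·(0.992700+0.979900))/(1+9/200) = 2329/2500 ≈ 0.931600
step 4 [4y] zero: DF = P = 2207/2500 ≈ 0.882800
step 5 [5y] bond c/1=17/400: DF=(2108323/2000000 − 17/400·(0.992700+0.979900+0.931600+0.882800))/(1+17/400) = 1071/1250 ≈ 0.856800
step 6 [6y] bond c/1=1/16: DF=(37511/32000 − 1/16·(0.992700+0.979900+0.931600+0.882800+0.856800))/(1+1/16) = 8301/10000 ≈ 0.830100
step 7 [7y] swap r/1=2021/62718: DF=(1 − 2021/62718·(0.992700+0.979900+0.931600+0.882800+0.856800+0.830100))/(1+2021/62718) = 7979/10000 ≈ 0.797900

1 1 9927/10000
2 2 9799/10000
3 3 2329/2500
4 4 2207/2500
5 5 1071/1250
6 6 8301/10000
7 7 7979/10000
s(7y) = (1/(7979/10000) − 1)/(7) = 2021/55853 ≈ 3.6184%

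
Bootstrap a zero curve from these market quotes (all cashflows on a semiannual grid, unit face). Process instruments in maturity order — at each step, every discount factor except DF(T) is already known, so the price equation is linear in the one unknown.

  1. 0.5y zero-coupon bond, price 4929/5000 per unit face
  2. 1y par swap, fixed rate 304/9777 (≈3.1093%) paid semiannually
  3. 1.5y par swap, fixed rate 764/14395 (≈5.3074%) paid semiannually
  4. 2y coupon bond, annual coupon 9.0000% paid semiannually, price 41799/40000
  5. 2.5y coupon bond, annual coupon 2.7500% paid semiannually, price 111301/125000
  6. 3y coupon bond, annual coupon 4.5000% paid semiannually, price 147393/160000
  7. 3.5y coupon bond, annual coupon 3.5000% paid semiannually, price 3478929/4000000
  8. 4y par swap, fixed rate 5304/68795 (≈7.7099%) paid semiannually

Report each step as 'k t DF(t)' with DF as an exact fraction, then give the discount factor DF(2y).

step 1 [0.5y] zero: DF = P = 4929/5000 ≈ 0.985800
step 2 [1y] swap r/2=152/9777: DF=(1 − 152/9777·(0.985800))/(1+152/9777) = 606/625 ≈ 0.969600
step 3 [1.5y] swap r/2=382/14395: DF=(1 − 382/14395·(0.985800+0.969600))/(1+382/14395) = 2309/2500 ≈ 0.923600
step 4 [2y] bond c/2=9/200: DF=(41799/40000 − 9/200·(0.985800+0.969600+0.923600))/(1+9/200) = 219/250 ≈ 0.876000
step 5 [2.5y] bond c/2=11/800: DF=(111301/125000 − 11/800·(0.985800+0.969600+0.923600+0.876000))/(1+11/800) = 4137/5000 ≈ 0.827400
step 6 [3y] bond c/2=9/400: DF=(147393/160000 − 9/400·(0.985800+0.969600+0.923600+0.876000+0.827400))/(1+9/400) = 8001/10000 ≈ 0.800100
step 7 [3.5y] bond c/2=7/400: DF=(3478929/4000000 − 7/400·(0.985800+0.969600+0.923600+0.876000+0.827400+0.800100))/(1+7/400) = 3811/5000 ≈ 0.762200
step 8 [4y] swap r/2=2652/68795: DF=(1 − 2652/68795·(0.985800+0.969600+0.923600+0.876000+0.827400+0.800100+0.762200))/(1+2652/68795) = 1837/2500 ≈ 0.734800

1 1/2 4929/5000
2 1 606/625
3 3/2 2309/2500
4 2 219/250
5 5/2 4137/5000
6 3 8001/10000
7 7/2 3811/5000
8 4 1837/2500
DF(2y) = 219/250 ≈ 0.876000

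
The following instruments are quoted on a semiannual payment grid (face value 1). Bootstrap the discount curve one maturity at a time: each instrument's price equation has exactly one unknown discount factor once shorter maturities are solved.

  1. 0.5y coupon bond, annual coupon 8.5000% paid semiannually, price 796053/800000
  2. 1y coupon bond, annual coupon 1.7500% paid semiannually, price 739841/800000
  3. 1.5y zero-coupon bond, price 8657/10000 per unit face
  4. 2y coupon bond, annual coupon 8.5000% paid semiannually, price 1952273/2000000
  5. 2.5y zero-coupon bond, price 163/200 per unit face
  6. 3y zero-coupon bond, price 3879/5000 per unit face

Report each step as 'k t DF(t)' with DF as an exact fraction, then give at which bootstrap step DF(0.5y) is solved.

1 1/2 1909/2000
2 1 1817/2000
3 3/2 8657/10000
4 2 8251/10000
5 5/2 163/200
6 3 3879/5000
DF(0.5y) is solved at step 1

step 1 [0.5y] bond c/2=17/400: DF=(796053/800000 − 17/400·(0))/(1+17/400) = 1909/2000 ≈ 0.954500
step 2 [1y] bond c/2=7/800: DF=(739841/800000 − 7/800·(0.954500))/(1+7/800) = 1817/2000 ≈ 0.908500
step 3 [1.5y] zero: DF = P = 8657/10000 ≈ 0.865700
step 4 [2y] bond c/2=17/400: DF=(1952273/2000000 − 17/400·(0.954500+0.908500+0.865700))/(1+17/400) = 8251/10000 ≈ 0.825100
step 5 [2.5y] zero: DF = P = 163/200 ≈ 0.815000
step 6 [3y] zero: DF = P = 3879/5000 ≈ 0.775800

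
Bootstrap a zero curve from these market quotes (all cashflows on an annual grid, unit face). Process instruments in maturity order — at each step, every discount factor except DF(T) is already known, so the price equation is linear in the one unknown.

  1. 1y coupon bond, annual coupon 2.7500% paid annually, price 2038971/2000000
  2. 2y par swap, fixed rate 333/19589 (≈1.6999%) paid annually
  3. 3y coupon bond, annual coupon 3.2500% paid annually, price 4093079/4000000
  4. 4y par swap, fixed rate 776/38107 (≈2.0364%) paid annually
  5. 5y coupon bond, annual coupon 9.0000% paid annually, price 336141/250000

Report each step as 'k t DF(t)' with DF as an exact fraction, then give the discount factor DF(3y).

1 1 4961/5000
2 2 9667/10000
3 3 4647/5000
4 4 1153/1250
5 5 9189/10000
DF(3y) = 4647/5000 ≈ 0.929400

step 1 [1y] bond c/1=11/400: DF=(2038971/2000000 − 11/400·(0))/(1+11/400) = 4961/5000 ≈ 0.992200
step 2 [2y] swap r/1=333/19589: DF=(1 − 333/19589·(0.992200))/(1+333/19589) = 9667/10000 ≈ 0.966700
step 3 [3y] bond c/1=13/400: DF=(4093079/4000000 − 13/400·(0.992200+0.966700))/(1+13/400) = 4647/5000 ≈ 0.929400
step 4 [4y] swap r/1=776/38107: DF=(1 − 776/38107·(0.992200+0.966700+0.929400))/(1+776/38107) = 1153/1250 ≈ 0.922400
step 5 [5y] bond c/1=9/100: DF=(336141/250000 − 9/100·(0.992200+0.966700+0.929400+0.922400))/(1+9/100) = 9189/10000 ≈ 0.918900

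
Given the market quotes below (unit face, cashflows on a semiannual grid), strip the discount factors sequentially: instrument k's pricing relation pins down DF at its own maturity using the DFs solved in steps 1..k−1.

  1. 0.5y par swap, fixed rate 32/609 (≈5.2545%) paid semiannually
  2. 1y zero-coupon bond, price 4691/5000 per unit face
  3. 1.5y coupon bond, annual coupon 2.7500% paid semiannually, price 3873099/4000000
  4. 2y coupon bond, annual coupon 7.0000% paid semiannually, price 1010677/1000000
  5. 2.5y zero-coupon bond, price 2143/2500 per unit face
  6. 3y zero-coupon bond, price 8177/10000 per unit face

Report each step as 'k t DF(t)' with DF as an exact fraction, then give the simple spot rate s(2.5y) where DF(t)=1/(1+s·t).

1 1/2 609/625
2 1 4691/5000
3 3/2 2323/2500
4 2 2201/2500
5 5/2 2143/2500
6 3 8177/10000
s(2.5y) = (1/(2143/2500) − 1)/(5/2) = 714/10715 ≈ 6.6636%

step 1 [0.5y] swap r/2=16/609: DF=(1 − 16/609·(0))/(1+16/609) = 609/625 ≈ 0.974400
step 2 [1y] zero: DF = P = 4691/5000 ≈ 0.938200
step 3 [1.5y] bond c/2=11/800: DF=(3873099/4000000 − 11/800·(0.974400+0.938200))/(1+11/800) = 2323/2500 ≈ 0.929200
step 4 [2y] bond c/2=7/200: DF=(1010677/1000000 − 7/200·(0.974400+0.938200+0.929200))/(1+7/200) = 2201/2500 ≈ 0.880400
step 5 [2.5y] zero: DF = P = 2143/2500 ≈ 0.857200
step 6 [3y] zero: DF = P = 8177/10000 ≈ 0.817700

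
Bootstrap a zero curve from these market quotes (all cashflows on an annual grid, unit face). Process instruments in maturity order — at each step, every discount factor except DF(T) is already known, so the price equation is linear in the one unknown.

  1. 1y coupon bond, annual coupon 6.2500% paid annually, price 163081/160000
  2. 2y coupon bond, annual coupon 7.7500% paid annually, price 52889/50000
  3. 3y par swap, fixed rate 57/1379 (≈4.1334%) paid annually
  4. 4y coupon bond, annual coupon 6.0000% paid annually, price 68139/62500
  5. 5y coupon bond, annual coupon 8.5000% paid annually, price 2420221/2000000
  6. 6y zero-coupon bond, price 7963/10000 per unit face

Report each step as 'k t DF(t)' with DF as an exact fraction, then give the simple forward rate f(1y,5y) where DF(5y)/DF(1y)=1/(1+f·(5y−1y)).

step 1 [1y] bond c/1=1/16: DF=(163081/160000 − 1/16·(0))/(1+1/16) = 9593/10000 ≈ 0.959300
step 2 [2y] bond c/1=31/400: DF=(52889/50000 − 31/400·(0.959300))/(1+31/400) = 9127/10000 ≈ 0.912700
step 3 [3y] swap r/1=57/1379: DF=(1 − 57/1379·(0.959300+0.912700))/(1+57/1379) = 443/500 ≈ 0.886000
step 4 [4y] bond c/1=3/50: DF=(68139/62500 − 3/50·(0.959300+0.912700+0.886000))/(1+3/50) = 2181/2500 ≈ 0.872400
step 5 [5y] bond c/1=17/200: DF=(2420221/2000000 − 17/200·(0.959300+0.912700+0.886000+0.872400))/(1+17/200) = 8309/10000 ≈ 0.830900
step 6 [6y] zero: DF = P = 7963/10000 ≈ 0.796300

1 1 9593/10000
2 2 9127/10000
3 3 443/500
4 4 2181/2500
5 5 8309/10000
6 6 7963/10000
f(1y,5y) = ((9593/10000)/(8309/10000) − 1)/(4) = 321/8309 ≈ 3.8633%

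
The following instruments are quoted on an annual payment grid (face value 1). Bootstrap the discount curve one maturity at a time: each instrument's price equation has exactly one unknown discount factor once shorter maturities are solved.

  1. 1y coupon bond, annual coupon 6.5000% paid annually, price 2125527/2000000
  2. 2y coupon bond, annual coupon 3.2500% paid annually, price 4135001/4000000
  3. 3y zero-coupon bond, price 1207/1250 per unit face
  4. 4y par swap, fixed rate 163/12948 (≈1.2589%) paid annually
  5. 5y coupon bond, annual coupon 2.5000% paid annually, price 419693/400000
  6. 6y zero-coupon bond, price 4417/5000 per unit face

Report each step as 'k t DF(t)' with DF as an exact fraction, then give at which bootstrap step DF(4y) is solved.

1 1 9979/10000
2 2 4849/5000
3 3 1207/1250
4 4 9511/10000
5 5 9289/10000
6 6 4417/5000
DF(4y) is solved at step 4

step 1 [1y] bond c/1=13/200: DF=(2125527/2000000 − 13/200·(0))/(1+13/200) = 9979/10000 ≈ 0.997900
step 2 [2y] bond c/1=13/400: DF=(4135001/4000000 − 13/400·(0.997900))/(1+13/400) = 4849/5000 ≈ 0.969800
step 3 [3y] zero: DF = P = 1207/1250 ≈ 0.965600
step 4 [4y] swap r/1=163/12948: DF=(1 − 163/12948·(0.997900+0.969800+0.965600))/(1+163/12948) = 9511/10000 ≈ 0.951100
step 5 [5y] bond c/1=1/40: DF=(419693/400000 − 1/40·(0.997900+0.969800+0.965600+0.951100))/(1+1/40) = 9289/10000 ≈ 0.928900
step 6 [6y] zero: DF = P = 4417/5000 ≈ 0.883400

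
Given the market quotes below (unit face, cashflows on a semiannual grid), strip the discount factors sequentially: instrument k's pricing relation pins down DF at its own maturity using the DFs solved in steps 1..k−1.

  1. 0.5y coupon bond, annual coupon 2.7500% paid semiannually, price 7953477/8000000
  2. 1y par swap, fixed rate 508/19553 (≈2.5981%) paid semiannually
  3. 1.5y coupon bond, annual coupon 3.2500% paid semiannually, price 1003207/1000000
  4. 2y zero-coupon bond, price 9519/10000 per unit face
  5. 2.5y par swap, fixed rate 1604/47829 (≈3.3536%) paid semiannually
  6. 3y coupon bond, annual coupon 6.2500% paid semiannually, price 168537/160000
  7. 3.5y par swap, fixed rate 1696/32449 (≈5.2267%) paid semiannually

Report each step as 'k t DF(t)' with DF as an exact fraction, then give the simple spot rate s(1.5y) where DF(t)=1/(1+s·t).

step 1 [0.5y] bond c/2=11/800: DF=(7953477/8000000 − 11/800·(0))/(1+11/800) = 9807/10000 ≈ 0.980700
step 2 [1y] swap r/2=254/19553: DF=(1 − 254/19553·(0.980700))/(1+254/19553) = 4873/5000 ≈ 0.974600
step 3 [1.5y] bond c/2=13/800: DF=(1003207/1000000 − 13/800·(0.980700+0.974600))/(1+13/800) = 9559/10000 ≈ 0.955900
step 4 [2y] zero: DF = P = 9519/10000 ≈ 0.951900
step 5 [2.5y] swap r/2=802/47829: DF=(1 − 802/47829·(0.980700+0.974600+0.955900+0.951900))/(1+802/47829) = 4599/5000 ≈ 0.919800
step 6 [3y] bond c/2=1/32: DF=(168537/160000 − 1/32·(0.980700+0.974600+0.955900+0.951900+0.919800))/(1+1/32) = 1753/2000 ≈ 0.876500
step 7 [3.5y] swap r/2=848/32449: DF=(1 − 848/32449·(0.980700+0.974600+0.955900+0.951900+0.919800+0.876500))/(1+848/32449) = 519/625 ≈ 0.830400

1 1/2 9807/10000
2 1 4873/5000
3 3/2 9559/10000
4 2 9519/10000
5 5/2 4599/5000
6 3 1753/2000
7 7/2 519/625
s(1.5y) = (1/(9559/10000) − 1)/(3/2) = 294/9559 ≈ 3.0756%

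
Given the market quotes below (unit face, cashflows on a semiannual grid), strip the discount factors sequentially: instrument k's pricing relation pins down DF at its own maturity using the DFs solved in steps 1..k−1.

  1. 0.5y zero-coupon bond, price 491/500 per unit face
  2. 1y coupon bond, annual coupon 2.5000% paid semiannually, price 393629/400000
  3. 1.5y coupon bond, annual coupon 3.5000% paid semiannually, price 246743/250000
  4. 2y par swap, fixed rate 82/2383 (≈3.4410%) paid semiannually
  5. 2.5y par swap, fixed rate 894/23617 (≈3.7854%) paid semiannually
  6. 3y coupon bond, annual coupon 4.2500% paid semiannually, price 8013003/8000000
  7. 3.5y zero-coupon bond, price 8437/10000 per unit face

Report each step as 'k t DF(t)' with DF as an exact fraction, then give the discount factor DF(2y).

1 1/2 491/500
2 1 4799/5000
3 3/2 4683/5000
4 2 584/625
5 5/2 4553/5000
6 3 353/400
7 7/2 8437/10000
DF(2y) = 584/625 ≈ 0.934400

step 1 [0.5y] zero: DF = P = 491/500 ≈ 0.982000
step 2 [1y] bond c/2=1/80: DF=(393629/400000 − 1/80·(0.982000))/(1+1/80) = 4799/5000 ≈ 0.959800
step 3 [1.5y] bond c/2=7/400: DF=(246743/250000 − 7/400·(0.982000+0.959800))/(1+7/400) = 4683/5000 ≈ 0.936600
step 4 [2y] swap r/2=41/2383: DF=(1 − 41/2383·(0.982000+0.959800+0.936600))/(1+41/2383) = 584/625 ≈ 0.934400
step 5 [2.5y] swap r/2=447/23617: DF=(1 − 447/23617·(0.982000+0.959800+0.936600+0.934400))/(1+447/23617) = 4553/5000 ≈ 0.910600
step 6 [3y] bond c/2=17/800: DF=(8013003/8000000 − 17/800·(0.982000+0.959800+0.936600+0.934400+0.910600))/(1+17/800) = 353/400 ≈ 0.882500
step 7 [3.5y] zero: DF = P = 8437/10000 ≈ 0.843700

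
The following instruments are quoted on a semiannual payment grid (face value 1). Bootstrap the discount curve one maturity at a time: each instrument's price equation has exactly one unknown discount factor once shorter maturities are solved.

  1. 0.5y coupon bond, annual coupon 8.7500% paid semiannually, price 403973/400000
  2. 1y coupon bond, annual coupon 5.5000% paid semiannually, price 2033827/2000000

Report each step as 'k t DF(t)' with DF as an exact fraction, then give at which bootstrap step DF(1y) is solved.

1 1/2 2419/2500
2 1 4819/5000
DF(1y) is solved at step 2

step 1 [0.5y] bond c/2=7/160: DF=(403973/400000 − 7/160·(0))/(1+7/160) = 2419/2500 ≈ 0.967600
step 2 [1y] bond c/2=11/400: DF=(2033827/2000000 − 11/400·(0.967600))/(1+11/400) = 4819/5000 ≈ 0.963800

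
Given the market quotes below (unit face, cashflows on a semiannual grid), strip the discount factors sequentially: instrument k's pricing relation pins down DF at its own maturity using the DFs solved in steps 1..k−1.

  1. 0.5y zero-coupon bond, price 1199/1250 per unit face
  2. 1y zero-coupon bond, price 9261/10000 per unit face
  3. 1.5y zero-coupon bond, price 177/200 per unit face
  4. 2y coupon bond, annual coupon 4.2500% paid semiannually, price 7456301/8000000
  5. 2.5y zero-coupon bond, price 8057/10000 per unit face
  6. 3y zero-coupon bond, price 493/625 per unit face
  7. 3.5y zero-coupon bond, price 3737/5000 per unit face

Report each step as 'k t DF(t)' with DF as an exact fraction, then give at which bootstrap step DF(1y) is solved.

1 1/2 1199/1250
2 1 9261/10000
3 3/2 177/200
4 2 171/200
5 5/2 8057/10000
6 3 493/625
7 7/2 3737/5000
DF(1y) is solved at step 2

step 1 [0.5y] zero: DF = P = 1199/1250 ≈ 0.959200
step 2 [1y] zero: DF = P = 9261/10000 ≈ 0.926100
step 3 [1.5y] zero: DF = P = 177/200 ≈ 0.885000
step 4 [2y] bond c/2=17/800: DF=(7456301/8000000 − 17/800·(0.959200+0.926100+0.885000))/(1+17/800) = 171/200 ≈ 0.855000
step 5 [2.5y] zero: DF = P = 8057/10000 ≈ 0.805700
step 6 [3y] zero: DF = P = 493/625 ≈ 0.788800
step 7 [3.5y] zero: DF = P = 3737/5000 ≈ 0.747400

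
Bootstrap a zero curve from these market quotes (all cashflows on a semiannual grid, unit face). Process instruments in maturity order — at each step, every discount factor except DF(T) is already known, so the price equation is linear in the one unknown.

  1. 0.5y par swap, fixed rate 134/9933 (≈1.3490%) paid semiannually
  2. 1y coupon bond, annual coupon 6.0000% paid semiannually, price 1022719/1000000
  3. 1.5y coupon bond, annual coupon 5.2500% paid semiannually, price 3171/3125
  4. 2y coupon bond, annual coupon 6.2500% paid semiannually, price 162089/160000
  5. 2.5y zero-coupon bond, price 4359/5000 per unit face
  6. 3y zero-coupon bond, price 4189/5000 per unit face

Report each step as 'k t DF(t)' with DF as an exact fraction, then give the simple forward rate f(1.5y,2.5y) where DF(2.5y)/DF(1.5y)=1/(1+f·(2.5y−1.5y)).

1 1/2 9933/10000
2 1 241/250
3 3/2 9387/10000
4 2 4473/5000
5 5/2 4359/5000
6 3 4189/5000
f(1.5y,2.5y) = ((9387/10000)/(4359/5000) − 1)/(1) = 223/2906 ≈ 7.6738%

step 1 [0.5y] swap r/2=67/9933: DF=(1 − 67/9933·(0))/(1+67/9933) = 9933/10000 ≈ 0.993300
step 2 [1y] bond c/2=3/100: DF=(1022719/1000000 − 3/100·(0.993300))/(1+3/100) = 241/250 ≈ 0.964000
step 3 [1.5y] bond c/2=21/800: DF=(3171/3125 − 21/800·(0.993300+0.964000))/(1+21/800) = 9387/10000 ≈ 0.938700
step 4 [2y] bond c/2=1/32: DF=(162089/160000 − 1/32·(0.993300+0.964000+0.938700))/(1+1/32) = 4473/5000 ≈ 0.894600
step 5 [2.5y] zero: DF = P = 4359/5000 ≈ 0.871800
step 6 [3y] zero: DF = P = 4189/5000 ≈ 0.837800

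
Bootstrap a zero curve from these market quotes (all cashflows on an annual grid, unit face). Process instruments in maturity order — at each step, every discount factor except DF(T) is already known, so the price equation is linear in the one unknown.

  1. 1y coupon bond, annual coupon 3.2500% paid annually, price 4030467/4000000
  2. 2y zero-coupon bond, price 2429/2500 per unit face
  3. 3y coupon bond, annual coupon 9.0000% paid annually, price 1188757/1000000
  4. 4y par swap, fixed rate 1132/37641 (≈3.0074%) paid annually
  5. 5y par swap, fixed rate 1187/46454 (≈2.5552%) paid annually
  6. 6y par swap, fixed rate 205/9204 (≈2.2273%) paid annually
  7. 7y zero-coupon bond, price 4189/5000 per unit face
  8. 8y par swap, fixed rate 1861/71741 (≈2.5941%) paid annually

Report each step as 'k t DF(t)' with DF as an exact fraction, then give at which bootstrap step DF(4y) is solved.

step 1 [1y] bond c/1=13/400: DF=(4030467/4000000 − 13/400·(0))/(1+13/400) = 9759/10000 ≈ 0.975900
step 2 [2y] zero: DF = P = 2429/2500 ≈ 0.971600
step 3 [3y] bond c/1=9/100: DF=(1188757/1000000 − 9/100·(0.975900+0.971600))/(1+9/100) = 4649/5000 ≈ 0.929800
step 4 [4y] swap r/1=1132/37641: DF=(1 − 1132/37641·(0.975900+0.971600+0.929800))/(1+1132/37641) = 2217/2500 ≈ 0.886800
step 5 [5y] swap r/1=1187/46454: DF=(1 − 1187/46454·(0.975900+0.971600+0.929800+0.886800))/(1+1187/46454) = 8813/10000 ≈ 0.881300
step 6 [6y] swap r/1=205/9204: DF=(1 − 205/9204·(0.975900+0.971600+0.929800+0.886800+0.881300))/(1+205/9204) = 877/1000 ≈ 0.877000
step 7 [7y] zero: DF = P = 4189/5000 ≈ 0.837800
step 8 [8y] swap r/1=1861/71741: DF=(1 − 1861/71741·(0.975900+0.971600+0.929800+0.886800+0.881300+0.877000+0.837800))/(1+1861/71741) = 8139/10000 ≈ 0.813900

1 1 9759/10000
2 2 2429/2500
3 3 4649/5000
4 4 2217/2500
5 5 8813/10000
6 6 877/1000
7 7 4189/5000
8 8 8139/10000
DF(4y) is solved at step 4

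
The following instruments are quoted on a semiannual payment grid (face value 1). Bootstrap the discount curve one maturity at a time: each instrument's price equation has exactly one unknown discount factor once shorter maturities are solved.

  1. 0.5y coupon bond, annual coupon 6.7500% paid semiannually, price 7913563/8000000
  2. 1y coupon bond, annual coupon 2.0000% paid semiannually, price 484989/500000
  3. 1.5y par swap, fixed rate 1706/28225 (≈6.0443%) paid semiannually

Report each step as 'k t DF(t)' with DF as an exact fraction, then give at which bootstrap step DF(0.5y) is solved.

1 1/2 9569/10000
2 1 9509/10000
3 3/2 9147/10000
DF(0.5y) is solved at step 1

step 1 [0.5y] bond c/2=27/800: DF=(7913563/8000000 − 27/800·(0))/(1+27/800) = 9569/10000 ≈ 0.956900
step 2 [1y] bond c/2=1/100: DF=(484989/500000 − 1/100·(0.956900))/(1+1/100) = 9509/10000 ≈ 0.950900
step 3 [1.5y] swap r/2=853/28225: DF=(1 − 853/28225·(0.956900+0.950900))/(1+853/28225) = 9147/10000 ≈ 0.914700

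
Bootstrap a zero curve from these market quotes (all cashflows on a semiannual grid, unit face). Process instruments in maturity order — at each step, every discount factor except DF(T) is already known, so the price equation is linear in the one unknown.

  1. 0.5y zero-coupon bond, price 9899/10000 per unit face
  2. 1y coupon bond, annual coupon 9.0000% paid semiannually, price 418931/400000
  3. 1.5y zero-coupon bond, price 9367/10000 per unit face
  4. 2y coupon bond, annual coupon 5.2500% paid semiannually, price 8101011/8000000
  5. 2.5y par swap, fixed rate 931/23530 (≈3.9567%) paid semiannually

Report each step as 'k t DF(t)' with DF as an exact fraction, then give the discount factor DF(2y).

1 1/2 9899/10000
2 1 2399/2500
3 3/2 9367/10000
4 2 9129/10000
5 5/2 9069/10000
DF(2y) = 9129/10000 ≈ 0.912900

step 1 [0.5y] zero: DF = P = 9899/10000 ≈ 0.989900
step 2 [1y] bond c/2=9/200: DF=(418931/400000 − 9/200·(0.989900))/(1+9/200) = 2399/2500 ≈ 0.959600
step 3 [1.5y] zero: DF = P = 9367/10000 ≈ 0.936700
step 4 [2y] bond c/2=21/800: DF=(8101011/8000000 − 21/800·(0.989900+0.959600+0.936700))/(1+21/800) = 9129/10000 ≈ 0.912900
step 5 [2.5y] swap r/2=931/47060: DF=(1 − 931/47060·(0.989900+0.959600+0.936700+0.912900))/(1+931/47060) = 9069/10000 ≈ 0.906900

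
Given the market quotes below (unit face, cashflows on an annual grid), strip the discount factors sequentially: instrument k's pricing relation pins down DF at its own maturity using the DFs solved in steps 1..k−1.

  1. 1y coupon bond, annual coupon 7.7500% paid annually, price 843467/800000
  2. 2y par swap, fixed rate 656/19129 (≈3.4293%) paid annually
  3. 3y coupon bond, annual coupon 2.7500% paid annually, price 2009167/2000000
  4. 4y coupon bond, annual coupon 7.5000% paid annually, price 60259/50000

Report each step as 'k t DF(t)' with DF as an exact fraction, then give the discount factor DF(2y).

step 1 [1y] bond c/1=31/400: DF=(843467/800000 − 31/400·(0))/(1+31/400) = 1957/2000 ≈ 0.978500
step 2 [2y] swap r/1=656/19129: DF=(1 − 656/19129·(0.978500))/(1+656/19129) = 584/625 ≈ 0.934400
step 3 [3y] bond c/1=11/400: DF=(2009167/2000000 − 11/400·(0.978500+0.934400))/(1+11/400) = 1853/2000 ≈ 0.926500
step 4 [4y] bond c/1=3/40: DF=(60259/50000 − 3/40·(0.978500+0.934400+0.926500))/(1+3/40) = 923/1000 ≈ 0.923000

1 1 1957/2000
2 2 584/625
3 3 1853/2000
4 4 923/1000
DF(2y) = 584/625 ≈ 0.934400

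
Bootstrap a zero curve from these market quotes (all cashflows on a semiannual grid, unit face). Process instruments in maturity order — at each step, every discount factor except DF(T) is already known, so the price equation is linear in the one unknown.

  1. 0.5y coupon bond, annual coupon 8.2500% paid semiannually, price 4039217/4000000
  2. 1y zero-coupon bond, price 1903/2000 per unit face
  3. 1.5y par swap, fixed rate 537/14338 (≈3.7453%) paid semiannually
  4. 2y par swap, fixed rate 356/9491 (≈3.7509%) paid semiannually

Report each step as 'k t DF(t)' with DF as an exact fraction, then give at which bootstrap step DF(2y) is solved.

step 1 [0.5y] bond c/2=33/800: DF=(4039217/4000000 − 33/800·(0))/(1+33/800) = 4849/5000 ≈ 0.969800
step 2 [1y] zero: DF = P = 1903/2000 ≈ 0.951500
step 3 [1.5y] swap r/2=537/28676: DF=(1 − 537/28676·(0.969800+0.951500))/(1+537/28676) = 9463/10000 ≈ 0.946300
step 4 [2y] swap r/2=178/9491: DF=(1 − 178/9491·(0.969800+0.951500+0.946300))/(1+178/9491) = 1161/1250 ≈ 0.928800

1 1/2 4849/5000
2 1 1903/2000
3 3/2 9463/10000
4 2 1161/1250
DF(2y) is solved at step 4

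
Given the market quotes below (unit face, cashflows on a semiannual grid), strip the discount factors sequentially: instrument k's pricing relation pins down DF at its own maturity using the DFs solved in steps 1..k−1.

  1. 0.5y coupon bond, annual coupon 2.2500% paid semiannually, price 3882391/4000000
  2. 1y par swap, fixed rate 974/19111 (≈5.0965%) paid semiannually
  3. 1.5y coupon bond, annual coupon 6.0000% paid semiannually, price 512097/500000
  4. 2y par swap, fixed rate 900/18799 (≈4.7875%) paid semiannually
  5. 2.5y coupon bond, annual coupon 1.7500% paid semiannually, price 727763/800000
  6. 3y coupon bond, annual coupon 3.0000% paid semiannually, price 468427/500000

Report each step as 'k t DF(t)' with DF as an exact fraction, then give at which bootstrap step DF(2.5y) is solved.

step 1 [0.5y] bond c/2=9/800: DF=(3882391/4000000 − 9/800·(0))/(1+9/800) = 4799/5000 ≈ 0.959800
step 2 [1y] swap r/2=487/19111: DF=(1 − 487/19111·(0.959800))/(1+487/19111) = 9513/10000 ≈ 0.951300
step 3 [1.5y] bond c/2=3/100: DF=(512097/500000 − 3/100·(0.959800+0.951300))/(1+3/100) = 9387/10000 ≈ 0.938700
step 4 [2y] swap r/2=450/18799: DF=(1 − 450/18799·(0.959800+0.951300+0.938700))/(1+450/18799) = 91/100 ≈ 0.910000
step 5 [2.5y] bond c/2=7/800: DF=(727763/800000 − 7/800·(0.959800+0.951300+0.938700+0.910000))/(1+7/800) = 2173/2500 ≈ 0.869200
step 6 [3y] bond c/2=3/200: DF=(468427/500000 − 3/200·(0.959800+0.951300+0.938700+0.910000+0.869200))/(1+3/200) = 4273/5000 ≈ 0.854600

1 1/2 4799/5000
2 1 9513/10000
3 3/2 9387/10000
4 2 91/100
5 5/2 2173/2500
6 3 4273/5000
DF(2.5y) is solved at step 5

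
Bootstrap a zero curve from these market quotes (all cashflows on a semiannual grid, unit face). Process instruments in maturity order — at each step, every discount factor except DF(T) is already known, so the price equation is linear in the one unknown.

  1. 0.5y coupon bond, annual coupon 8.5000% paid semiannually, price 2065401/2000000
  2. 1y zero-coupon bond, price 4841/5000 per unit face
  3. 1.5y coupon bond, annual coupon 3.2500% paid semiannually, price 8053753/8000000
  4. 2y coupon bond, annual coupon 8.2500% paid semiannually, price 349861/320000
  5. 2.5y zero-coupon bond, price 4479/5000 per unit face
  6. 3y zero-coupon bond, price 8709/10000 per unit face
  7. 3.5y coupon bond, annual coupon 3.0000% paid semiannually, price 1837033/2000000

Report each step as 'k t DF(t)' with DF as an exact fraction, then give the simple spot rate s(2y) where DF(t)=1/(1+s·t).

step 1 [0.5y] bond c/2=17/400: DF=(2065401/2000000 − 17/400·(0))/(1+17/400) = 4953/5000 ≈ 0.990600
step 2 [1y] zero: DF = P = 4841/5000 ≈ 0.968200
step 3 [1.5y] bond c/2=13/800: DF=(8053753/8000000 − 13/800·(0.990600+0.968200))/(1+13/800) = 9593/10000 ≈ 0.959300
step 4 [2y] bond c/2=33/800: DF=(349861/320000 − 33/800·(0.990600+0.968200+0.959300))/(1+33/800) = 584/625 ≈ 0.934400
step 5 [2.5y] zero: DF = P = 4479/5000 ≈ 0.895800
step 6 [3y] zero: DF = P = 8709/10000 ≈ 0.870900
step 7 [3.5y] bond c/2=3/200: DF=(1837033/2000000 − 3/200·(0.990600+0.968200+0.959300+0.934400+0.895800+0.870900))/(1+3/200) = 8219/10000 ≈ 0.821900

1 1/2 4953/5000
2 1 4841/5000
3 3/2 9593/10000
4 2 584/625
5 5/2 4479/5000
6 3 8709/10000
7 7/2 8219/10000
s(2y) = (1/(584/625) − 1)/(2) = 41/1168 ≈ 3.5103%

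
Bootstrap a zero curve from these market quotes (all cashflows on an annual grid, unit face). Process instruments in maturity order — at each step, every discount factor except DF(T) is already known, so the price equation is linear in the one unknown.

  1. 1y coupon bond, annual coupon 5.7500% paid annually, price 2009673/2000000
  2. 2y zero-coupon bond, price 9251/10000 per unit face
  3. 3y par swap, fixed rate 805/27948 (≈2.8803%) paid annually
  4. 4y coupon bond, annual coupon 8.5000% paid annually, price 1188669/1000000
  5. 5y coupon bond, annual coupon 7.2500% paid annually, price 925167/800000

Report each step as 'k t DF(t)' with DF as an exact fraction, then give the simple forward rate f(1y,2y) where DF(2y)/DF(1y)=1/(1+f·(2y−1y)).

1 1 4751/5000
2 2 9251/10000
3 3 1839/2000
4 4 4383/5000
5 5 8301/10000
f(1y,2y) = ((4751/5000)/(9251/10000) − 1)/(1) = 251/9251 ≈ 2.7132%

step 1 [1y] bond c/1=23/400: DF=(2009673/2000000 − 23/400·(0))/(1+23/400) = 4751/5000 ≈ 0.950200
step 2 [2y] zero: DF = P = 9251/10000 ≈ 0.925100
step 3 [3y] swap r/1=805/27948: DF=(1 − 805/27948·(0.950200+0.925100))/(1+805/27948) = 1839/2000 ≈ 0.919500
step 4 [4y] bond c/1=17/200: DF=(1188669/1000000 − 17/200·(0.950200+0.925100+0.919500))/(1+17/200) = 4383/5000 ≈ 0.876600
step 5 [5y] bond c/1=29/400: DF=(925167/800000 − 29/400·(0.950200+0.925100+0.919500+0.876600))/(1+29/400) = 8301/10000 ≈ 0.830100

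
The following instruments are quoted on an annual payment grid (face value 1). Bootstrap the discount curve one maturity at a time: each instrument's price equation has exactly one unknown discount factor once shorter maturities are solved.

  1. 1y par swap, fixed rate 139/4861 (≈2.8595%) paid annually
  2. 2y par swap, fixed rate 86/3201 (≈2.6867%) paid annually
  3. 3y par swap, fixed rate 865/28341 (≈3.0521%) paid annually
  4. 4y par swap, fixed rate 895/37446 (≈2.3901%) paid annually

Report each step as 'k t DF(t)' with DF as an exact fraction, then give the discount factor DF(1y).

1 1 4861/5000
2 2 2371/2500
3 3 1827/2000
4 4 1821/2000
DF(1y) = 4861/5000 ≈ 0.972200

step 1 [1y] swap r/1=139/4861: DF=(1 − 139/4861·(0))/(1+139/4861) = 4861/5000 ≈ 0.972200
step 2 [2y] swap r/1=86/3201: DF=(1 − 86/3201·(0.972200))/(1+86/3201) = 2371/2500 ≈ 0.948400
step 3 [3y] swap r/1=865/28341: DF=(1 − 865/28341·(0.972200+0.948400))/(1+865/28341) = 1827/2000 ≈ 0.913500
step 4 [4y] swap r/1=895/37446: DF=(1 − 895/37446·(0.972200+0.948400+0.913500))/(1+895/37446) = 1821/2000 ≈ 0.910500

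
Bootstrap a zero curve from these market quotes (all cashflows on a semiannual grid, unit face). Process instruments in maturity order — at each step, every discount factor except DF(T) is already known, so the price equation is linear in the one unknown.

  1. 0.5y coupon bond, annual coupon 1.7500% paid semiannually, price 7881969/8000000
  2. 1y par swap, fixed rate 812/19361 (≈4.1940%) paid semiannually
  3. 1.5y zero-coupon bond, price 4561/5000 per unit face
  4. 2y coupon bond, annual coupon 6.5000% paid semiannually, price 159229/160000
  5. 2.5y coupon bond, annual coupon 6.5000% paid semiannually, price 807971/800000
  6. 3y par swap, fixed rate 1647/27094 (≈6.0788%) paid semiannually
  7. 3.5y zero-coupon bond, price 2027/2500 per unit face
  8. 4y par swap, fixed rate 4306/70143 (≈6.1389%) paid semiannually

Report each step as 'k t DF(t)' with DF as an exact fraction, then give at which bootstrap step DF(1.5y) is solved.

1 1/2 9767/10000
2 1 4797/5000
3 3/2 4561/5000
4 2 4371/5000
5 5/2 861/1000
6 3 8353/10000
7 7/2 2027/2500
8 4 7847/10000
DF(1.5y) is solved at step 3

step 1 [0.5y] bond c/2=7/800: DF=(7881969/8000000 − 7/800·(0))/(1+7/800) = 9767/10000 ≈ 0.976700
step 2 [1y] swap r/2=406/19361: DF=(1 − 406/19361·(0.976700))/(1+406/19361) = 4797/5000 ≈ 0.959400
step 3 [1.5y] zero: DF = P = 4561/5000 ≈ 0.912200
step 4 [2y] bond c/2=13/400: DF=(159229/160000 − 13/400·(0.976700+0.959400+0.912200))/(1+13/400) = 4371/5000 ≈ 0.874200
step 5 [2.5y] bond c/2=13/400: DF=(807971/800000 − 13/400·(0.976700+0.959400+0.912200+0.874200))/(1+13/400) = 861/1000 ≈ 0.861000
step 6 [3y] swap r/2=1647/54188: DF=(1 − 1647/54188·(0.976700+0.959400+0.912200+0.874200+0.861000))/(1+1647/54188) = 8353/10000 ≈ 0.835300
step 7 [3.5y] zero: DF = P = 2027/2500 ≈ 0.810800
step 8 [4y] swap r/2=2153/70143: DF=(1 − 2153/70143·(0.976700+0.959400+0.912200+0.874200+0.861000+0.835300+0.810800))/(1+2153/70143) = 7847/10000 ≈ 0.784700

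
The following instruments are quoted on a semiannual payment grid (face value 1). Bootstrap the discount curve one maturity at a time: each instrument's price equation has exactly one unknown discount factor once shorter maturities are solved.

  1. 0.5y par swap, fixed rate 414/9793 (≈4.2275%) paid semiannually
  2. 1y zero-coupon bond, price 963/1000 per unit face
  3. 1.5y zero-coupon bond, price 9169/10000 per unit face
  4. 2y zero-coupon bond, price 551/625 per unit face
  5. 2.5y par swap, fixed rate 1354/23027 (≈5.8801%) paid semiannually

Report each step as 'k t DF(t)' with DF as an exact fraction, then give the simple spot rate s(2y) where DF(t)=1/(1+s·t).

1 1/2 9793/10000
2 1 963/1000
3 3/2 9169/10000
4 2 551/625
5 5/2 4323/5000
s(2y) = (1/(551/625) − 1)/(2) = 37/551 ≈ 6.7151%

step 1 [0.5y] swap r/2=207/9793: DF=(1 − 207/9793·(0))/(1+207/9793) = 9793/10000 ≈ 0.979300
step 2 [1y] zero: DF = P = 963/1000 ≈ 0.963000
step 3 [1.5y] zero: DF = P = 9169/10000 ≈ 0.916900
step 4 [2y] zero: DF = P = 551/625 ≈ 0.881600
step 5 [2.5y] swap r/2=677/23027: DF=(1 − 677/23027·(0.979300+0.963000+0.916900+0.881600))/(1+677/23027) = 4323/5000 ≈ 0.864600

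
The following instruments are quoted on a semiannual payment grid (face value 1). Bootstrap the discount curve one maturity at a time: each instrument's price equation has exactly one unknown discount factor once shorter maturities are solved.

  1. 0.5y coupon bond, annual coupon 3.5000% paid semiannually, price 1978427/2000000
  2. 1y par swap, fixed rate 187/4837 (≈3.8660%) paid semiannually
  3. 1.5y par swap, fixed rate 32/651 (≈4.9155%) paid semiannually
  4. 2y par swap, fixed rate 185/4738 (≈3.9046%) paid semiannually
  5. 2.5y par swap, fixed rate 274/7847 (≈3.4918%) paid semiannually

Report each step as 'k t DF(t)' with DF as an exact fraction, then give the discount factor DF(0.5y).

step 1 [0.5y] bond c/2=7/400: DF=(1978427/2000000 − 7/400·(0))/(1+7/400) = 4861/5000 ≈ 0.972200
step 2 [1y] swap r/2=187/9674: DF=(1 − 187/9674·(0.972200))/(1+187/9674) = 4813/5000 ≈ 0.962600
step 3 [1.5y] swap r/2=16/651: DF=(1 − 16/651·(0.972200+0.962600))/(1+16/651) = 581/625 ≈ 0.929600
step 4 [2y] swap r/2=185/9476: DF=(1 − 185/9476·(0.972200+0.962600+0.929600))/(1+185/9476) = 463/500 ≈ 0.926000
step 5 [2.5y] swap r/2=137/7847: DF=(1 − 137/7847·(0.972200+0.962600+0.929600+0.926000))/(1+137/7847) = 4589/5000 ≈ 0.917800

1 1/2 4861/5000
2 1 4813/5000
3 3/2 581/625
4 2 463/500
5 5/2 4589/5000
DF(0.5y) = 4861/5000 ≈ 0.972200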